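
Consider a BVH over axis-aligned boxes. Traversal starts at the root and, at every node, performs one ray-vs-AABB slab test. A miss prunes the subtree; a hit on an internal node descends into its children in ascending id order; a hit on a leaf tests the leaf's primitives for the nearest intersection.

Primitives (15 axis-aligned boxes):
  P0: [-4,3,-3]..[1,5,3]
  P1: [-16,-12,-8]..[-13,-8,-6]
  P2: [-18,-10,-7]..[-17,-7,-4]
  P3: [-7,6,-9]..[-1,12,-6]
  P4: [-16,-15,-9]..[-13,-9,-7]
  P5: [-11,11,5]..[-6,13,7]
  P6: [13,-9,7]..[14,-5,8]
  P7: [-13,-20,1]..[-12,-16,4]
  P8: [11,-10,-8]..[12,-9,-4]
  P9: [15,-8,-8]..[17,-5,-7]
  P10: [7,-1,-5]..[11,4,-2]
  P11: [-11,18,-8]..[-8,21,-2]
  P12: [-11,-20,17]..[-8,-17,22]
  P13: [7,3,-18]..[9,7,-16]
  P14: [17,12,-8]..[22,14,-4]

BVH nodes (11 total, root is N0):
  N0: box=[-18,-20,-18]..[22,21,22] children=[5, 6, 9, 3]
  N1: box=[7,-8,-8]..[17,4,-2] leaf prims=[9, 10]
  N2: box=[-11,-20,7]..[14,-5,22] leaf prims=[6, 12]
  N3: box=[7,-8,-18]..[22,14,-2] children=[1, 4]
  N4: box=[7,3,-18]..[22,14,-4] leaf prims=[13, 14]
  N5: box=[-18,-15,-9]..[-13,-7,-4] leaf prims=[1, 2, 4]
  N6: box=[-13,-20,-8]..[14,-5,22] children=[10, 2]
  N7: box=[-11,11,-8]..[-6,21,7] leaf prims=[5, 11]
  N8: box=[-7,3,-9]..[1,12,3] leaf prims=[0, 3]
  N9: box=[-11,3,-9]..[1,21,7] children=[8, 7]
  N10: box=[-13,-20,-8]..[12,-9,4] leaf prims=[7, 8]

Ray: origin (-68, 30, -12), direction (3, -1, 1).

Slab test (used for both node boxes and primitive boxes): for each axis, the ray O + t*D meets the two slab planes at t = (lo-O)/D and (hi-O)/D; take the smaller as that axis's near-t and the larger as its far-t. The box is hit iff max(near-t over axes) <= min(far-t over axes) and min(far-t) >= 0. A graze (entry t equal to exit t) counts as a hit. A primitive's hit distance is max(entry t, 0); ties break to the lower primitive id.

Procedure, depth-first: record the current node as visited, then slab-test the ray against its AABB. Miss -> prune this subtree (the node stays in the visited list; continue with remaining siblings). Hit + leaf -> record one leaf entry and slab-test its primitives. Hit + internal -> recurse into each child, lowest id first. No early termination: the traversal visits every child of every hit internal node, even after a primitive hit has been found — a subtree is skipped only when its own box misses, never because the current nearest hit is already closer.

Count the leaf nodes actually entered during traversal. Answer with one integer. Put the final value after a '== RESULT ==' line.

Walk:
N0 x:[50/3,30] y:[9,50] z:[-6,34] -> hit [50/3,30], descend [3, 5, 6, 9]
  N3 x:[25,30] y:[16,38] z:[-6,10] -> miss, prune
  N5 x:[50/3,55/3] y:[37,45] z:[3,8] -> miss, prune
  N6 x:[55/3,82/3] y:[35,50] z:[4,34] -> miss, prune
  N9 x:[19,23] y:[9,27] z:[3,19] -> hit [19,19], descend [7, 8]
    N7 x:[19,62/3] y:[9,19] z:[4,19] -> hit [19,19] leaf, test {P5@t=19, P11(miss)}
    N8 x:[61/3,23] y:[18,27] z:[3,15] -> miss, prune

7 AABB tests over nodes [0, 3, 5, 6, 9, 7, 8]; 1 leaf entered; closest P5.

== RESULT ==
1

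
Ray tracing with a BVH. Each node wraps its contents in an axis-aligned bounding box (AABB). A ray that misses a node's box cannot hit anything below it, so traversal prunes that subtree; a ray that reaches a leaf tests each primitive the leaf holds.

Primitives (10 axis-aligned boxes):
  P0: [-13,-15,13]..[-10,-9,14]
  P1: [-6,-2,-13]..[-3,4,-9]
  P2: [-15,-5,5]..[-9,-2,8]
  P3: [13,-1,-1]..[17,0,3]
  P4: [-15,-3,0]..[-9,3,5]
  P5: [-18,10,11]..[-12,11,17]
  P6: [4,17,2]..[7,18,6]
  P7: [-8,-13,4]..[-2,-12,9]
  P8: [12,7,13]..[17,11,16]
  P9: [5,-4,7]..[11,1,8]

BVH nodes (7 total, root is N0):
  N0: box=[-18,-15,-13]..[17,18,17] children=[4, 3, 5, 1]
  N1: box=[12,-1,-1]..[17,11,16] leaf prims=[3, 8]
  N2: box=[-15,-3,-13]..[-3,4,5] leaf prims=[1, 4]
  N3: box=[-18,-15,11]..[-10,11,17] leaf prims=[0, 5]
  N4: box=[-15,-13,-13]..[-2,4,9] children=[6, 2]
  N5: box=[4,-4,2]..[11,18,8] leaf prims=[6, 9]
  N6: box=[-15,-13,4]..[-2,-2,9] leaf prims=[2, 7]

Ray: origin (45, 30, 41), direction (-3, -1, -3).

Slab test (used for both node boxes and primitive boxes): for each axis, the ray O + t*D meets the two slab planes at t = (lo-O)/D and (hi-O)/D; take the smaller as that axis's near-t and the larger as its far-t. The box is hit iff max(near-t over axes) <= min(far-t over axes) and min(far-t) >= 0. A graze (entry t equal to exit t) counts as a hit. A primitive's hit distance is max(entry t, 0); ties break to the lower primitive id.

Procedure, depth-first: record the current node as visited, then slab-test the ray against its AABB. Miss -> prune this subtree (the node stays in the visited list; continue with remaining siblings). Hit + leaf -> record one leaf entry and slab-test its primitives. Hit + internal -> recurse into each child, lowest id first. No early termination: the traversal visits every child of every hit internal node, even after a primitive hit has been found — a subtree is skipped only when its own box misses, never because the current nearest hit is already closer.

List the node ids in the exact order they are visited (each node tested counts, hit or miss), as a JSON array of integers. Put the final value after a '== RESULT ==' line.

Traverse from the root:
N0 x:[28/3,21] y:[12,45] z:[8,18] -> hit [12,18], descend [1, 3, 4, 5]
  N1 x:[28/3,11] y:[19,31] z:[25/3,14] -> miss, prune
  N3 x:[55/3,21] y:[19,45] z:[8,10] -> miss, prune
  N4 x:[47/3,20] y:[26,43] z:[32/3,18] -> miss, prune
  N5 x:[34/3,41/3] y:[12,34] z:[11,13] -> hit [12,13] leaf, test {P6@t=38/3, P9(miss)}

Visited [0, 1, 3, 4, 5]. Tests: 5 box, 1 leaf. Nearest: P6.

== RESULT ==
[0, 1, 3, 4, 5]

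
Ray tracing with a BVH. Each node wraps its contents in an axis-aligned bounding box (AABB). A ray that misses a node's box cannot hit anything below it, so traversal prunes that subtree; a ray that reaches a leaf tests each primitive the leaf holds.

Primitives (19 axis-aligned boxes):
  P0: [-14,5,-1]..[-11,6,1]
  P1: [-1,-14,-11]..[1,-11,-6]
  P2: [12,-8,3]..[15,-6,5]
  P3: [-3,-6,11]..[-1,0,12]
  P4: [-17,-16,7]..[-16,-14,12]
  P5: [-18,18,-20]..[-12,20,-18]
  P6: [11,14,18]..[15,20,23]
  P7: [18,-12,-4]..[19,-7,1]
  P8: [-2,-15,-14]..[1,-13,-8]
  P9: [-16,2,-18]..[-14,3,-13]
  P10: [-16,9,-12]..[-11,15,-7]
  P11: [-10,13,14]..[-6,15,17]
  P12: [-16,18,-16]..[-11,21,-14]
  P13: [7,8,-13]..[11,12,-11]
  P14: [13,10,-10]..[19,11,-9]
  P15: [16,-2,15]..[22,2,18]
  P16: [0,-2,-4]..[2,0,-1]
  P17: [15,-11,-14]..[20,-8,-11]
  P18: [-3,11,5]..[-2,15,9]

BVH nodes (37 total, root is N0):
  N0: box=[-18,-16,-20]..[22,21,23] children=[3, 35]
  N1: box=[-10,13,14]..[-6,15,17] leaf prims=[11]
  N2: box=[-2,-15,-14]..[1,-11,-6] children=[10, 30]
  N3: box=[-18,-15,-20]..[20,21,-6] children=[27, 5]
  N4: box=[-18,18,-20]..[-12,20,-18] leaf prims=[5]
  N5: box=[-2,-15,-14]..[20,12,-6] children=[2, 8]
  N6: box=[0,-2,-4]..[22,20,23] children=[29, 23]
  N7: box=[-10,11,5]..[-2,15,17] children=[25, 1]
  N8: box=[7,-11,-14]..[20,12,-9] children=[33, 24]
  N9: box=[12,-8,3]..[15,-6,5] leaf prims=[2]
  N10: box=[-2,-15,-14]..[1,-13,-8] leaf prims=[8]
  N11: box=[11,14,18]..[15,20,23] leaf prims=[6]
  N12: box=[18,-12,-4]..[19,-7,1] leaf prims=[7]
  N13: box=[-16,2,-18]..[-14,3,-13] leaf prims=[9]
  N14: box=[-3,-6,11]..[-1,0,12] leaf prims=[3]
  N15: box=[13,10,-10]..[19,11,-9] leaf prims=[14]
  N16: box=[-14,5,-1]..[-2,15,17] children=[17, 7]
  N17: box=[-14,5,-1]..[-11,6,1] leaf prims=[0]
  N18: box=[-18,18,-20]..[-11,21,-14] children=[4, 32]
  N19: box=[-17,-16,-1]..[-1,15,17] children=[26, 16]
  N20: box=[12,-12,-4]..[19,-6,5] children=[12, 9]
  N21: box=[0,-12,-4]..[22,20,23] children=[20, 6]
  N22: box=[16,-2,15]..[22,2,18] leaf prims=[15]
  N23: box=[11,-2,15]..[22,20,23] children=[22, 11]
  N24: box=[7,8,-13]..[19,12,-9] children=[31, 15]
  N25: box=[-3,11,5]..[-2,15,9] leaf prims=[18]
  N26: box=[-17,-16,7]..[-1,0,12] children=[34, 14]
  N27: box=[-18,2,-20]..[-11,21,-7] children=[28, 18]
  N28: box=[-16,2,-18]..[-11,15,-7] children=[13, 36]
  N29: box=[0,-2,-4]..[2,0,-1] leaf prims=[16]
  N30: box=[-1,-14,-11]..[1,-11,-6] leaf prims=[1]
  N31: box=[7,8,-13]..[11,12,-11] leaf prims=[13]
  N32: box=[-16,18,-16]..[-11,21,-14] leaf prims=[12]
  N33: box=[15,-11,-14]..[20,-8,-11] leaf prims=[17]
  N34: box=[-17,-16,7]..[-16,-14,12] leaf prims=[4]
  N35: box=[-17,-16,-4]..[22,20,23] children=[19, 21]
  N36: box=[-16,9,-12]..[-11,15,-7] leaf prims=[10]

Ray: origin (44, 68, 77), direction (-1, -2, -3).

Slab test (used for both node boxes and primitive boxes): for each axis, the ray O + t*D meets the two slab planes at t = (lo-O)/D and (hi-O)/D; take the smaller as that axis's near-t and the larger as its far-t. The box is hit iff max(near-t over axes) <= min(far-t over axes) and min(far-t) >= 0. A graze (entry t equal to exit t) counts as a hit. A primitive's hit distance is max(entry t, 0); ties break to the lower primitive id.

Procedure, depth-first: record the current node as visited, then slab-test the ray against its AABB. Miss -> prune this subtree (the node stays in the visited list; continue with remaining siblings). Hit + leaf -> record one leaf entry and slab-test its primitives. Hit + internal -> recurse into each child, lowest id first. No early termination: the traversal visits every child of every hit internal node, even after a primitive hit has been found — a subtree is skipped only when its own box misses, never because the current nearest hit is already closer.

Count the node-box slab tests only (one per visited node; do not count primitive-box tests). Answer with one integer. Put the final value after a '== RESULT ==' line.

Trace the traversal:
N0 x:[22,62] y:[47/2,42] z:[18,97/3] -> hit [47/2,97/3], descend [3, 35]
  N3 x:[24,62] y:[47/2,83/2] z:[83/3,97/3] -> hit [83/3,97/3], descend [5, 27]
    N5 x:[24,46] y:[28,83/2] z:[83/3,91/3] -> hit [28,91/3], descend [2, 8]
      N2 x:[43,46] y:[79/2,83/2] z:[83/3,91/3] -> miss, prune
      N8 x:[24,37] y:[28,79/2] z:[86/3,91/3] -> hit [86/3,91/3], descend [24, 33]
        N24 x:[25,37] y:[28,30] z:[86/3,30] -> hit [86/3,30], descend [15, 31]
          N15 x:[25,31] y:[57/2,29] z:[86/3,29] -> hit [86/3,29] leaf, test {P14@t=86/3}
          N31 x:[33,37] y:[28,30] z:[88/3,30] -> miss, prune
        N33 x:[24,29] y:[38,79/2] z:[88/3,91/3] -> miss, prune
    N27 x:[55,62] y:[47/2,33] z:[28,97/3] -> miss, prune
  N35 x:[22,61] y:[24,42] z:[18,27] -> hit [24,27], descend [19, 21]
    N19 x:[45,61] y:[53/2,42] z:[20,26] -> miss, prune
    N21 x:[22,44] y:[24,40] z:[18,27] -> hit [24,27], descend [6, 20]
      N6 x:[22,44] y:[24,35] z:[18,27] -> hit [24,27], descend [23, 29]
        N23 x:[22,33] y:[24,35] z:[18,62/3] -> miss, prune
        N29 x:[42,44] y:[34,35] z:[26,27] -> miss, prune
      N20 x:[25,32] y:[37,40] z:[24,27] -> miss, prune

Summary -> nodes [0, 3, 5, 2, 8, 24, 15, 31, 33, 27, 35, 19, 21, 6, 23, 29, 20]; box-tests=17; leaf-entries=1; first=P14

== RESULT ==
17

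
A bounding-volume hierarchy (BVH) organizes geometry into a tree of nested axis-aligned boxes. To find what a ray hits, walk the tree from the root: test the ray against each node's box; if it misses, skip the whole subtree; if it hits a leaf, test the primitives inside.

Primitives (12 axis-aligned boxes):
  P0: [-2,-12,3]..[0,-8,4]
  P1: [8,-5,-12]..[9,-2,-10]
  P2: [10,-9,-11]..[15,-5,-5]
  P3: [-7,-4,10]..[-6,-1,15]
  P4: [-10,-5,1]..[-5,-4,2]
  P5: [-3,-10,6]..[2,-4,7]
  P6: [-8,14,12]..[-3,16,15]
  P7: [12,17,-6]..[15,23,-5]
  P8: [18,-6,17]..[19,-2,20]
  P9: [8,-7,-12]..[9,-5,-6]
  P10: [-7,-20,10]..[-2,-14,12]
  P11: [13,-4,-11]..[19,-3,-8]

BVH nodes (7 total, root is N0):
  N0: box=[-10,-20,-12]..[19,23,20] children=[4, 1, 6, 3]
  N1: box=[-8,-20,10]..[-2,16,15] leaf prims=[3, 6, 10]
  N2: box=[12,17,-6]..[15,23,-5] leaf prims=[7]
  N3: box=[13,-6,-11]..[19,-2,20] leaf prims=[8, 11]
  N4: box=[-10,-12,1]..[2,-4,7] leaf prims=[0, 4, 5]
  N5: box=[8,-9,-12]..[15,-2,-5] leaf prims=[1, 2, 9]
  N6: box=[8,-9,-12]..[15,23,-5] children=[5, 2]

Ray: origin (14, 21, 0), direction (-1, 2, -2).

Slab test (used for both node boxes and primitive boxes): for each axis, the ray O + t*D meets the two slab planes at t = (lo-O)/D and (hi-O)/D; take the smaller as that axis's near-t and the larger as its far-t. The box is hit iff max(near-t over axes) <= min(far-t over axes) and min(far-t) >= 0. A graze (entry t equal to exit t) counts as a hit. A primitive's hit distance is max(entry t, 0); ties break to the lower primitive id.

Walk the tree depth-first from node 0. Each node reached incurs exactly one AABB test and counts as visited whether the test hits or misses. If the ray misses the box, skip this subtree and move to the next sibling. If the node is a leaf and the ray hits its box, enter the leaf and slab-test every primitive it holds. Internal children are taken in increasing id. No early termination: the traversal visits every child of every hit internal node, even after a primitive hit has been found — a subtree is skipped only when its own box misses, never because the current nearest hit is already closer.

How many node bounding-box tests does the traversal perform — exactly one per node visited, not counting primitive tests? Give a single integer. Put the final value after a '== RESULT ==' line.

Trace the traversal:
N0 x:[-5,24] y:[-41/2,1] z:[-10,6] -> hit [-5,1], descend [1, 3, 4, 6]
  N1 x:[16,22] y:[-41/2,-5/2] z:[-15/2,-5] -> miss, prune
  N3 x:[-5,1] y:[-27/2,-23/2] z:[-10,11/2] -> miss, prune
  N4 x:[12,24] y:[-33/2,-25/2] z:[-7/2,-1/2] -> miss, prune
  N6 x:[-1,6] y:[-15,1] z:[5/2,6] -> miss, prune

5 AABB tests over nodes [0, 1, 3, 4, 6]; 0 leaves entered; closest miss.

== RESULT ==
5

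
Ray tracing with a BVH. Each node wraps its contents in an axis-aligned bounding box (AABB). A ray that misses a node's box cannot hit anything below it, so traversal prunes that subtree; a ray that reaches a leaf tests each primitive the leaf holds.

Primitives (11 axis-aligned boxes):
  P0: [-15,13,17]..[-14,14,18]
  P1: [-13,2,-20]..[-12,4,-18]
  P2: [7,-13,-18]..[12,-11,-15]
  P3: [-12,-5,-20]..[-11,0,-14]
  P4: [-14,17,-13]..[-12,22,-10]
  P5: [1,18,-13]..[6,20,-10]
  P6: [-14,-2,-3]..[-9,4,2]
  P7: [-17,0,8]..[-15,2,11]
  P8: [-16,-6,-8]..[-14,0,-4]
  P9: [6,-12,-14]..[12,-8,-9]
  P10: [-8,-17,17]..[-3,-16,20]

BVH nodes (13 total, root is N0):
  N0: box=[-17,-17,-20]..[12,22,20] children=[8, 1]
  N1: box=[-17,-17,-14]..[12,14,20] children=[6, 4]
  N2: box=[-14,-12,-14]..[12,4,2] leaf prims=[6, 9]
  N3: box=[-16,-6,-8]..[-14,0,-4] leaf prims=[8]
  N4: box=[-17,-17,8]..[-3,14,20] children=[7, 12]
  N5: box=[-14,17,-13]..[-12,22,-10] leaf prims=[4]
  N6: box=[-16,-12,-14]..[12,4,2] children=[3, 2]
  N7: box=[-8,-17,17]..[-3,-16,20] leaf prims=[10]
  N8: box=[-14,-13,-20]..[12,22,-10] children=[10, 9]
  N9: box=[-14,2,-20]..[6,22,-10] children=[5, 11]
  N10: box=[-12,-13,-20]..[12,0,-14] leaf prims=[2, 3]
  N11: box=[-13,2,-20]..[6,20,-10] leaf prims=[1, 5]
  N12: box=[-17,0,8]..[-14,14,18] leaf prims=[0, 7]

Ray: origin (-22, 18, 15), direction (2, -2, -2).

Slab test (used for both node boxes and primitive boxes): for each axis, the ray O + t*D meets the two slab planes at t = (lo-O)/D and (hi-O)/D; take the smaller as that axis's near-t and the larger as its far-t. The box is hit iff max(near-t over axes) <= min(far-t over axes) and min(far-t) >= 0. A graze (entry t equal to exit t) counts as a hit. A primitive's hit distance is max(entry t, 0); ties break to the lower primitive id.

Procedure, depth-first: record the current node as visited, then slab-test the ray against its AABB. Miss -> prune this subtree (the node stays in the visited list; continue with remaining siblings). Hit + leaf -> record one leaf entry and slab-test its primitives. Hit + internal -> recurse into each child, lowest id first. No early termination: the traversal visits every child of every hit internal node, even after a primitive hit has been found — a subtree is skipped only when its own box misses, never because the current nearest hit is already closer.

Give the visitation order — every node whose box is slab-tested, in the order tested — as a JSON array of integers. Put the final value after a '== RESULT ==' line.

Trace the traversal:
N0 x:[5/2,17] y:[-2,35/2] z:[-5/2,35/2] -> hit [5/2,17], descend [1, 8]
  N1 x:[5/2,17] y:[2,35/2] z:[-5/2,29/2] -> hit [5/2,29/2], descend [4, 6]
    N4 x:[5/2,19/2] y:[2,35/2] z:[-5/2,7/2] -> hit [5/2,7/2], descend [7, 12]
      N7 x:[7,19/2] y:[17,35/2] z:[-5/2,-1] -> miss, prune
      N12 x:[5/2,4] y:[2,9] z:[-3/2,7/2] -> hit [5/2,7/2] leaf, test {P0(miss), P7(miss)}
    N6 x:[3,17] y:[7,15] z:[13/2,29/2] -> hit [7,29/2], descend [2, 3]
      N2 x:[4,17] y:[7,15] z:[13/2,29/2] -> hit [7,29/2] leaf, test {P6(miss), P9@t=14}
      N3 x:[3,4] y:[9,12] z:[19/2,23/2] -> miss, prune
  N8 x:[4,17] y:[-2,31/2] z:[25/2,35/2] -> hit [25/2,31/2], descend [9, 10]
    N9 x:[4,14] y:[-2,8] z:[25/2,35/2] -> miss, prune
    N10 x:[5,17] y:[9,31/2] z:[29/2,35/2] -> hit [29/2,31/2] leaf, test {P2@t=15, P3(miss)}

11 AABB tests over nodes [0, 1, 4, 7, 12, 6, 2, 3, 8, 9, 10]; 3 leaves entered; closest P9.

== RESULT ==
[0, 1, 4, 7, 12, 6, 2, 3, 8, 9, 10]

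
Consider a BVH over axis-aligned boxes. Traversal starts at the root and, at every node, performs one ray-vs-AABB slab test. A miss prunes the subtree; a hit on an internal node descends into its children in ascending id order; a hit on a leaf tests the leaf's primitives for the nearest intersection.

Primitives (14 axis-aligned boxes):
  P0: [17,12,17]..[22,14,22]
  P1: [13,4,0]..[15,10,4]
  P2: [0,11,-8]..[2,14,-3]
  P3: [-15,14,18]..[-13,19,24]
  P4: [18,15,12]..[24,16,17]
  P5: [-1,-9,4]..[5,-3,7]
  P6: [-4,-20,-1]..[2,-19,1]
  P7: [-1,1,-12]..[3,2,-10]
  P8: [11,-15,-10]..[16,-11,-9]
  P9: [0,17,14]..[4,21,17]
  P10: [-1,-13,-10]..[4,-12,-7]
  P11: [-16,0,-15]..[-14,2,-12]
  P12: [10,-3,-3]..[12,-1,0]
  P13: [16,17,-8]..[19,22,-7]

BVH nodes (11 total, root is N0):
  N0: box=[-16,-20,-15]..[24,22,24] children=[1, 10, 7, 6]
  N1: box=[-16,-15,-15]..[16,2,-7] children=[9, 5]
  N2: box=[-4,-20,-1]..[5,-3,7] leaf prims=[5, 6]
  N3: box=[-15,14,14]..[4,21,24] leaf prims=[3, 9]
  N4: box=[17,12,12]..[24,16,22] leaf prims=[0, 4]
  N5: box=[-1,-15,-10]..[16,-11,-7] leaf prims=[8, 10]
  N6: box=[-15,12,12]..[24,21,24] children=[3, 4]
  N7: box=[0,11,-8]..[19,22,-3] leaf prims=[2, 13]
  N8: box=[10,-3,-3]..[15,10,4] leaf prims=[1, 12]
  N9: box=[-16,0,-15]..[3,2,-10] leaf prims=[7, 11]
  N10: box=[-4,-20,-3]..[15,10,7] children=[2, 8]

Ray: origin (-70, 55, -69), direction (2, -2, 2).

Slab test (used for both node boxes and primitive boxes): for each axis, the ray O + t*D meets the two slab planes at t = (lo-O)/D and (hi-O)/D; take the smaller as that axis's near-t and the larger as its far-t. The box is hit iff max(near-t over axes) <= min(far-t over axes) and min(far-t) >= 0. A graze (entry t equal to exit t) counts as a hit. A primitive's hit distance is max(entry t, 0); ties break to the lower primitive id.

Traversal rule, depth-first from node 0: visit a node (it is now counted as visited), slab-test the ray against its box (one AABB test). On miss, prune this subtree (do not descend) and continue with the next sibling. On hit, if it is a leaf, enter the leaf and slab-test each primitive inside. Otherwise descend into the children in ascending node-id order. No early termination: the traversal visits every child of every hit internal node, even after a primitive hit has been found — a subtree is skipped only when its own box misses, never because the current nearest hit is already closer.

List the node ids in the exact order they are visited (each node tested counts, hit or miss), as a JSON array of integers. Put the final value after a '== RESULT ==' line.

Traverse from the root:
N0 x:[27,47] y:[33/2,75/2] z:[27,93/2] -> hit [27,75/2], descend [1, 6, 7, 10]
  N1 x:[27,43] y:[53/2,35] z:[27,31] -> hit [27,31], descend [5, 9]
    N5 x:[69/2,43] y:[33,35] z:[59/2,31] -> miss, prune
    N9 x:[27,73/2] y:[53/2,55/2] z:[27,59/2] -> hit [27,55/2] leaf, test {P7(miss), P11@t=27}
  N6 x:[55/2,47] y:[17,43/2] z:[81/2,93/2] -> miss, prune
  N7 x:[35,89/2] y:[33/2,22] z:[61/2,33] -> miss, prune
  N10 x:[33,85/2] y:[45/2,75/2] z:[33,38] -> hit [33,75/2], descend [2, 8]
    N2 x:[33,75/2] y:[29,75/2] z:[34,38] -> hit [34,75/2] leaf, test {P5(miss), P6(miss)}
    N8 x:[40,85/2] y:[45/2,29] z:[33,73/2] -> miss, prune

Summary -> nodes [0, 1, 5, 9, 6, 7, 10, 2, 8]; box-tests=9; leaf-entries=2; first=P11

== RESULT ==
[0, 1, 5, 9, 6, 7, 10, 2, 8]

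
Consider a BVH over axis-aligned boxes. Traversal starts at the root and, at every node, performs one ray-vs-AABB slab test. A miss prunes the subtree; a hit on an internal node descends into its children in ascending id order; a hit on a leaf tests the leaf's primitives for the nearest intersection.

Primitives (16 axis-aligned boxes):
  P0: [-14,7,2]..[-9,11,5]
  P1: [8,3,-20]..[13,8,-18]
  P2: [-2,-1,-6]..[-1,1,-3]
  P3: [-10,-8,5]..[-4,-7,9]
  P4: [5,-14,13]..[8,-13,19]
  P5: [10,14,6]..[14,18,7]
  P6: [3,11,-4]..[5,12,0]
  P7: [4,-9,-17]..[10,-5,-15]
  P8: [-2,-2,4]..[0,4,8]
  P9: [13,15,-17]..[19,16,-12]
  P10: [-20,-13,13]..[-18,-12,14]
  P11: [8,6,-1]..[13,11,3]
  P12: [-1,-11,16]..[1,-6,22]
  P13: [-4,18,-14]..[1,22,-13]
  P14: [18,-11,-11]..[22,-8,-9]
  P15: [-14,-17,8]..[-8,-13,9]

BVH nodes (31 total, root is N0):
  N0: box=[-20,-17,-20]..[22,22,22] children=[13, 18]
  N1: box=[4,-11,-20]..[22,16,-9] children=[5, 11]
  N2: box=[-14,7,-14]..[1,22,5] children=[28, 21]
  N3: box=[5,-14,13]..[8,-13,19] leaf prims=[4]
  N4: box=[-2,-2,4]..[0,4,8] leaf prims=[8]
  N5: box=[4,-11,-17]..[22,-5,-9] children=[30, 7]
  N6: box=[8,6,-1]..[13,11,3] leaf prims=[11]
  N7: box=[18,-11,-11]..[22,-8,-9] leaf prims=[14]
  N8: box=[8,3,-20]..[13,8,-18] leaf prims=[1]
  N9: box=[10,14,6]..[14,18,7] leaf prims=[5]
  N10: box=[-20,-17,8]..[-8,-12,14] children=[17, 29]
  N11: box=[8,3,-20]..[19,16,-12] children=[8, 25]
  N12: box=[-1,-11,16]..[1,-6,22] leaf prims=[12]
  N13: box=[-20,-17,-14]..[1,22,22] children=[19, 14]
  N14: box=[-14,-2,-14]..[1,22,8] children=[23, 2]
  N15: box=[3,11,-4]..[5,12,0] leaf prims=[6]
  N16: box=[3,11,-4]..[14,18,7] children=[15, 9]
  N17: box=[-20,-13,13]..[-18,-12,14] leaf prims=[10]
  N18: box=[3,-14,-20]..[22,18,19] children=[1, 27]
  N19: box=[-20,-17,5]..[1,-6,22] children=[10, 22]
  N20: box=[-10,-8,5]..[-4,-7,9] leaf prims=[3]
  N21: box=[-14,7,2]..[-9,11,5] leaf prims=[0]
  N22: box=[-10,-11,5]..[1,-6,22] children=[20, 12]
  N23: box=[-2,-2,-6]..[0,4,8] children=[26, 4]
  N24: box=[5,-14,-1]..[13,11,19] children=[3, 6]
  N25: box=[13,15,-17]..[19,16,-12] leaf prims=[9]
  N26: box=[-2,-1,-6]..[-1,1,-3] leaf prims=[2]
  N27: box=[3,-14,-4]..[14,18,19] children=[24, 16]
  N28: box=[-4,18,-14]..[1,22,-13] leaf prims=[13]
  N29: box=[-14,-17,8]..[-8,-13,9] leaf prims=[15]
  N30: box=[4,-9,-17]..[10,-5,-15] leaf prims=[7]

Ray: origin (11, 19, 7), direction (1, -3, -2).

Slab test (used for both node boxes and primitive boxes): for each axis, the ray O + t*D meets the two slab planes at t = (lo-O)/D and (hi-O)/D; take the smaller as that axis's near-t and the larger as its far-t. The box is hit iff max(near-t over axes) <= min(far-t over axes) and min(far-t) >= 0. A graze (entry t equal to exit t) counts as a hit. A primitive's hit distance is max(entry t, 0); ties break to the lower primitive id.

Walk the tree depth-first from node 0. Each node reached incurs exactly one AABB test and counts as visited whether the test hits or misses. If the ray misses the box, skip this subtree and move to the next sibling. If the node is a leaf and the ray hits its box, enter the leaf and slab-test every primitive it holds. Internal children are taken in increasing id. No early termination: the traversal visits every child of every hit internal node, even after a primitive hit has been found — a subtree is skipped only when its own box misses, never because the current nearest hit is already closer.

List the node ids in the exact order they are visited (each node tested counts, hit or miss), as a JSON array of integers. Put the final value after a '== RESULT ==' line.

Traverse from the root:
N0 x:[-31,11] y:[-1,12] z:[-15/2,27/2] -> hit [-1,11], descend [13, 18]
  N13 x:[-31,-10] y:[-1,12] z:[-15/2,21/2] -> miss, prune
  N18 x:[-8,11] y:[1/3,11] z:[-6,27/2] -> hit [1/3,11], descend [1, 27]
    N1 x:[-7,11] y:[1,10] z:[8,27/2] -> hit [8,10], descend [5, 11]
      N5 x:[-7,11] y:[8,10] z:[8,12] -> hit [8,10], descend [7, 30]
        N7 x:[7,11] y:[9,10] z:[8,9] -> hit [9,9] leaf, test {P14@t=9}
        N30 x:[-7,-1] y:[8,28/3] z:[11,12] -> miss, prune
      N11 x:[-3,8] y:[1,16/3] z:[19/2,27/2] -> miss, prune
    N27 x:[-8,3] y:[1/3,11] z:[-6,11/2] -> hit [1/3,3], descend [16, 24]
      N16 x:[-8,3] y:[1/3,8/3] z:[0,11/2] -> hit [1/3,8/3], descend [9, 15]
        N9 x:[-1,3] y:[1/3,5/3] z:[0,1/2] -> hit [1/3,1/2] leaf, test {P5@t=1/3}
        N15 x:[-8,-6] y:[7/3,8/3] z:[7/2,11/2] -> miss, prune
      N24 x:[-6,2] y:[8/3,11] z:[-6,4] -> miss, prune

Summary -> nodes [0, 13, 18, 1, 5, 7, 30, 11, 27, 16, 9, 15, 24]; box-tests=13; leaf-entries=2; first=P5

== RESULT ==
[0, 13, 18, 1, 5, 7, 30, 11, 27, 16, 9, 15, 24]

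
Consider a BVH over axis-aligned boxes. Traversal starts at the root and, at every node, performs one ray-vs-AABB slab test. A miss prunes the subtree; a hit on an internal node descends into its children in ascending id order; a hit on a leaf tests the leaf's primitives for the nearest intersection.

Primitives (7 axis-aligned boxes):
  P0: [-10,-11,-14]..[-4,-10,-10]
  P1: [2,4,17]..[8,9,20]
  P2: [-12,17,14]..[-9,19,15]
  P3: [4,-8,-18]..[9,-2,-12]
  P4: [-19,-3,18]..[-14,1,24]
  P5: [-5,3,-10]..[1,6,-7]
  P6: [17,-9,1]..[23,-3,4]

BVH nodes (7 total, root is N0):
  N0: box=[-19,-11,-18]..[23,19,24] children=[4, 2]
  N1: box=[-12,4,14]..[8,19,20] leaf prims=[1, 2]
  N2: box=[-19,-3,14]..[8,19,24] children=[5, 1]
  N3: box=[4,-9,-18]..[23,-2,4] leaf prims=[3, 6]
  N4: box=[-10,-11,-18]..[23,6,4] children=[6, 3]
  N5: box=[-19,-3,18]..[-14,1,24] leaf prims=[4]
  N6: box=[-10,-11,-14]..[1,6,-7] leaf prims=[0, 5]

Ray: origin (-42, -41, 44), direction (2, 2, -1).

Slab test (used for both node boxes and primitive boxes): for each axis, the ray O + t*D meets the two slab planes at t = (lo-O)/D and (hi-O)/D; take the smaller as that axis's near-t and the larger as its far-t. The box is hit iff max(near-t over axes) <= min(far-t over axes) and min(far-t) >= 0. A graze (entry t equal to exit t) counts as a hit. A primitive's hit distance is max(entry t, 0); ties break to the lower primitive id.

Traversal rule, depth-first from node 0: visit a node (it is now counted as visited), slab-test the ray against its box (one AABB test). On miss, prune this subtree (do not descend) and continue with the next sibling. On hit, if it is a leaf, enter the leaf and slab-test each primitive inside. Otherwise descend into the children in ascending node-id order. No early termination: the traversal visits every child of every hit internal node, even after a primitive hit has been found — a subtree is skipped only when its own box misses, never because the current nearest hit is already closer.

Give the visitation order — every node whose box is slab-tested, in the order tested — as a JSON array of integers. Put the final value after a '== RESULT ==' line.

Walk:
N0 x:[23/2,65/2] y:[15,30] z:[20,62] -> hit [20,30], descend [2, 4]
  N2 x:[23/2,25] y:[19,30] z:[20,30] -> hit [20,25], descend [1, 5]
    N1 x:[15,25] y:[45/2,30] z:[24,30] -> hit [24,25] leaf, test {P1@t=24, P2(miss)}
    N5 x:[23/2,14] y:[19,21] z:[20,26] -> miss, prune
  N4 x:[16,65/2] y:[15,47/2] z:[40,62] -> miss, prune

Visited [0, 2, 1, 5, 4]. Tests: 5 box, 1 leaf. Nearest: P1.

== RESULT ==
[0, 2, 1, 5, 4]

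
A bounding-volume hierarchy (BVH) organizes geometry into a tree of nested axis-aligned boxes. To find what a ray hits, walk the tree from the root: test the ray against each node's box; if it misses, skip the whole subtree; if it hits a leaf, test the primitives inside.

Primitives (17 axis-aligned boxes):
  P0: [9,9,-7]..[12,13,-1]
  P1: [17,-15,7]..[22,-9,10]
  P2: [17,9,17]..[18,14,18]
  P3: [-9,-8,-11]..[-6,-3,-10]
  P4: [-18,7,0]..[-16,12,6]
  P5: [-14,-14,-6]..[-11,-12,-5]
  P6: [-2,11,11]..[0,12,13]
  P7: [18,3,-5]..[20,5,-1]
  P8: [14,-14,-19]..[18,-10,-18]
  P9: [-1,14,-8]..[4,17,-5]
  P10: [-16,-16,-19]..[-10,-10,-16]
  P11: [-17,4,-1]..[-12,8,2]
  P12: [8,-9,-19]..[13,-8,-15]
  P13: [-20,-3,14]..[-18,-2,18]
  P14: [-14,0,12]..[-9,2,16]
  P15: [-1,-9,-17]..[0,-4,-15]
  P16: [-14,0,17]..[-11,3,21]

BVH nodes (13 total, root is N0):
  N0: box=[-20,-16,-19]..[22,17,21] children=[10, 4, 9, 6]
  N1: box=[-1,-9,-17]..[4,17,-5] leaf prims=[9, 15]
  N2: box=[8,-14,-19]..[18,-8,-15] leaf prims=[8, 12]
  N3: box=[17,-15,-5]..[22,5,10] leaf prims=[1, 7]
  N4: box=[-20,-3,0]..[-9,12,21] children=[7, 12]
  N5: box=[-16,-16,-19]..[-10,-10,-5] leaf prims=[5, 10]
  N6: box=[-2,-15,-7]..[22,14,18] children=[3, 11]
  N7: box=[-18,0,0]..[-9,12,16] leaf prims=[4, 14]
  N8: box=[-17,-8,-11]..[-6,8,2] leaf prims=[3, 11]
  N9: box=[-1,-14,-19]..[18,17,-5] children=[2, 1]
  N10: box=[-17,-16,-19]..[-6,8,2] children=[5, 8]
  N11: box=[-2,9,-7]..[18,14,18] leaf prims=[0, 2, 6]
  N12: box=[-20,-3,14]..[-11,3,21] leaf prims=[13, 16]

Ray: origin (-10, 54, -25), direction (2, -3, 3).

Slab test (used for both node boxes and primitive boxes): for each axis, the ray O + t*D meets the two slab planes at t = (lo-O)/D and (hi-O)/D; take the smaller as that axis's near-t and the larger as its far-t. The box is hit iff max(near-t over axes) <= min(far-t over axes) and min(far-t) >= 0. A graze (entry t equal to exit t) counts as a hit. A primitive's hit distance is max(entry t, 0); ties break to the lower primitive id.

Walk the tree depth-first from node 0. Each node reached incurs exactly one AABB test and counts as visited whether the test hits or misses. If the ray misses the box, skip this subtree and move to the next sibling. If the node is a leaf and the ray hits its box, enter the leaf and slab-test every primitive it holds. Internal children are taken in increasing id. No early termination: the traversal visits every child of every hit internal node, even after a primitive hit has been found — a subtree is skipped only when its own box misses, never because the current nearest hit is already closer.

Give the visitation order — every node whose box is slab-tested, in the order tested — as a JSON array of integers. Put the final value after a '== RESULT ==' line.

Trace the traversal:
N0 x:[-5,16] y:[37/3,70/3] z:[2,46/3] -> hit [37/3,46/3], descend [4, 6, 9, 10]
  N4 x:[-5,1/2] y:[14,19] z:[25/3,46/3] -> miss, prune
  N6 x:[4,16] y:[40/3,23] z:[6,43/3] -> hit [40/3,43/3], descend [3, 11]
    N3 x:[27/2,16] y:[49/3,23] z:[20/3,35/3] -> miss, prune
    N11 x:[4,14] y:[40/3,15] z:[6,43/3] -> hit [40/3,14] leaf, test {P0(miss), P2@t=14, P6(miss)}
  N9 x:[9/2,14] y:[37/3,68/3] z:[2,20/3] -> miss, prune
  N10 x:[-7/2,2] y:[46/3,70/3] z:[2,9] -> miss, prune

7 AABB tests over nodes [0, 4, 6, 3, 11, 9, 10]; 1 leaf entered; closest P2.

== RESULT ==
[0, 4, 6, 3, 11, 9, 10]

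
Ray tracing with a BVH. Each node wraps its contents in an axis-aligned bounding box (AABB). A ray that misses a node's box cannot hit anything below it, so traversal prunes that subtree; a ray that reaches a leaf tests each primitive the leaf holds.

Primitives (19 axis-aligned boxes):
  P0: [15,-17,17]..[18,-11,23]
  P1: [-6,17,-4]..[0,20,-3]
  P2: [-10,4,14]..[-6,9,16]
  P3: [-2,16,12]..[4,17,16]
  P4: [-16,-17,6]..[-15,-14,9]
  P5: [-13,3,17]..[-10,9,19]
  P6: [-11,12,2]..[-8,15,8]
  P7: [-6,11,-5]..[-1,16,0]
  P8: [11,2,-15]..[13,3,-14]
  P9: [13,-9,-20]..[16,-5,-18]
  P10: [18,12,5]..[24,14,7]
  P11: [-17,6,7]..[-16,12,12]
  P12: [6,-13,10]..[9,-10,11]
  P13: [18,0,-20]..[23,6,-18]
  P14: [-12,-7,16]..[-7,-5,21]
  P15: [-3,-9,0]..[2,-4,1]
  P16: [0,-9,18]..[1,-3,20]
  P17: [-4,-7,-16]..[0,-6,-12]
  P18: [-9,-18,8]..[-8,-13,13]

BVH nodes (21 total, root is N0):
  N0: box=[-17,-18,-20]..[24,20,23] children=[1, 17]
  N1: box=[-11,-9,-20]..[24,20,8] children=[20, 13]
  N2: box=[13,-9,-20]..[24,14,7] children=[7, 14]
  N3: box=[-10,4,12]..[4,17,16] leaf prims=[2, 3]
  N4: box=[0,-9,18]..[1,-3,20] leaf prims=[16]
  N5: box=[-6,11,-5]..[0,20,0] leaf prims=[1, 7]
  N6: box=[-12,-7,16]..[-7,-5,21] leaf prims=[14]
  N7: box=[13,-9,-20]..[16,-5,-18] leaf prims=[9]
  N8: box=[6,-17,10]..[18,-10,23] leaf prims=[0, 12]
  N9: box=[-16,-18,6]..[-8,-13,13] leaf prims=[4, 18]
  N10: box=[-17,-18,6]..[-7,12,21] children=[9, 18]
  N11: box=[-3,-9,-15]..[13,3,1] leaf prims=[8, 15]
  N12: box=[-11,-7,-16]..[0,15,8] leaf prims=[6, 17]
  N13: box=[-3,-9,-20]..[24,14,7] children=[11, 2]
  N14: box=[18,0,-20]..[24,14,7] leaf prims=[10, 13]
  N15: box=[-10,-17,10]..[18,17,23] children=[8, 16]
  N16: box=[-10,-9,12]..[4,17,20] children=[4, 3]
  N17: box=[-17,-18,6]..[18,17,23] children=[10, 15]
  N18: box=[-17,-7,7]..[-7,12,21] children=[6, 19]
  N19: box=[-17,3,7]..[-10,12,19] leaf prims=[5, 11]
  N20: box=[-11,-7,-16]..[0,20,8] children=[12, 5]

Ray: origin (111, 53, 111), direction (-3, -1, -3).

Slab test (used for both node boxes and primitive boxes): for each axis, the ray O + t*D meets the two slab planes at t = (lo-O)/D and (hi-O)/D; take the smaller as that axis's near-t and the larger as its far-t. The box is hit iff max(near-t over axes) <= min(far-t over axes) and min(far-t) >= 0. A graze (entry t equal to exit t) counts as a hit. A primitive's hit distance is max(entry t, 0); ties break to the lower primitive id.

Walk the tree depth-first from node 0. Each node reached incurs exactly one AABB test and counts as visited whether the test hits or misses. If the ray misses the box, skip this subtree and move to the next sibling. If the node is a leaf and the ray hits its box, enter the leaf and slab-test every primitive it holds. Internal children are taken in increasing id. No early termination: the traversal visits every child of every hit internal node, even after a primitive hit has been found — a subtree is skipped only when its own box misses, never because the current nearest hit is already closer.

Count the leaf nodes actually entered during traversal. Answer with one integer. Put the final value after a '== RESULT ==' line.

Trace the traversal:
N0 x:[29,128/3] y:[33,71] z:[88/3,131/3] -> hit [33,128/3], descend [1, 17]
  N1 x:[29,122/3] y:[33,62] z:[103/3,131/3] -> hit [103/3,122/3], descend [13, 20]
    N13 x:[29,38] y:[39,62] z:[104/3,131/3] -> miss, prune
    N20 x:[37,122/3] y:[33,60] z:[103/3,127/3] -> hit [37,122/3], descend [5, 12]
      N5 x:[37,39] y:[33,42] z:[37,116/3] -> hit [37,116/3] leaf, test {P1(miss), P7@t=112/3}
      N12 x:[37,122/3] y:[38,60] z:[103/3,127/3] -> hit [38,122/3] leaf, test {P6(miss), P17(miss)}
  N17 x:[31,128/3] y:[36,71] z:[88/3,35] -> miss, prune

order=[0, 1, 13, 20, 5, 12, 17]  |boxes|=7  |leaves|=2  hit=P7

== RESULT ==
2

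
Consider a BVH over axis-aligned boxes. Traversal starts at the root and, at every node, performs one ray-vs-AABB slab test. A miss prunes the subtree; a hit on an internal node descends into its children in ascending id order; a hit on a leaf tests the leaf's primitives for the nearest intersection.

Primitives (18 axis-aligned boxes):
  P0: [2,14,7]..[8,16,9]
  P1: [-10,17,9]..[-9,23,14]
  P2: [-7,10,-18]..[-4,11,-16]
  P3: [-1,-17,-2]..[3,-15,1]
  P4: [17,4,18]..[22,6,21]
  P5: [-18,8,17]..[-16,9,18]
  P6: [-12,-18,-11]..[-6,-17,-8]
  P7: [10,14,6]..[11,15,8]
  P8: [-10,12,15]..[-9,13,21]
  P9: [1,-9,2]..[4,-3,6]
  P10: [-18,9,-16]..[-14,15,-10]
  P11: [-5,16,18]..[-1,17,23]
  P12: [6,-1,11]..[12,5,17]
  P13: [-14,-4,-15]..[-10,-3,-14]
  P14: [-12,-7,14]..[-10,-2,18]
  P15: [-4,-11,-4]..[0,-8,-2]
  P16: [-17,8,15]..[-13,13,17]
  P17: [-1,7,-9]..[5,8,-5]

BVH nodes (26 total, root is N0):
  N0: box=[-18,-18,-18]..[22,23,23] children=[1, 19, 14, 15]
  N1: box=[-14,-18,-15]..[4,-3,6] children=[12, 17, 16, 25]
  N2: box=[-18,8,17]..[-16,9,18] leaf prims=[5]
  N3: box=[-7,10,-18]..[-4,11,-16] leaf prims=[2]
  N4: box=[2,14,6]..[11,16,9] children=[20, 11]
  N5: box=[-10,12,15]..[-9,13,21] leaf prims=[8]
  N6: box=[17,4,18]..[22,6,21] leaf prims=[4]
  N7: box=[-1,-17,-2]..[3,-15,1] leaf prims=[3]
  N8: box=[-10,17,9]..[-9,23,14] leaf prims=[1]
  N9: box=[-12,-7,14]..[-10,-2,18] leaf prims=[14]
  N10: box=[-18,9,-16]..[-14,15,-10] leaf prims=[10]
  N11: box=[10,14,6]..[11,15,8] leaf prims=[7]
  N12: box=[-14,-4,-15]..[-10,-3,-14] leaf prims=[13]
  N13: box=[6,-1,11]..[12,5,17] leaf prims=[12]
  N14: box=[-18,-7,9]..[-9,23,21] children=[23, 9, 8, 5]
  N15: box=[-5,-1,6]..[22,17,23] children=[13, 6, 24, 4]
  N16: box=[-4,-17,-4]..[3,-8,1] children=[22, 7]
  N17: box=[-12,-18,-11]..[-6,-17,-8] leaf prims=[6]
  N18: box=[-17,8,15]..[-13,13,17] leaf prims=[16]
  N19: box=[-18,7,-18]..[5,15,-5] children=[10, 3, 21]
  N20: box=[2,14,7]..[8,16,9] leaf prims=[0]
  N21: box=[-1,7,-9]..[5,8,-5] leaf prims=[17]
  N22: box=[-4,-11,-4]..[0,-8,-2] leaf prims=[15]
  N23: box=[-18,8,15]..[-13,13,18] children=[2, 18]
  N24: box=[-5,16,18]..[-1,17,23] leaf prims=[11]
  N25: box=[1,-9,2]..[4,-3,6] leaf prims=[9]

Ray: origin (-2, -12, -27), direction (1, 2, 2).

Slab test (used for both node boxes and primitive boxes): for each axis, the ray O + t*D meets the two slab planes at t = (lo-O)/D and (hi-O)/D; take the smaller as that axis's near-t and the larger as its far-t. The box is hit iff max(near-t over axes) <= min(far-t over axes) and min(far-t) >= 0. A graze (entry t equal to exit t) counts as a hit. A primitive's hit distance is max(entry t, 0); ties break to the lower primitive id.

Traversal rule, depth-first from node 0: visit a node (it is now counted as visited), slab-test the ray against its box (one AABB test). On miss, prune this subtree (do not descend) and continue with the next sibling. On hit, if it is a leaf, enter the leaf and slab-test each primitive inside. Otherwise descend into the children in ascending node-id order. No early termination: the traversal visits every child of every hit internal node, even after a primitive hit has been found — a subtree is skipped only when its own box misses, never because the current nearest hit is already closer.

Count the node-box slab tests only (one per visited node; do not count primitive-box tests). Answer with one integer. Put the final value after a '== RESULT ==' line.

Trace the traversal:
N0 x:[-16,24] y:[-3,35/2] z:[9/2,25] -> hit [9/2,35/2], descend [1, 14, 15, 19]
  N1 x:[-12,6] y:[-3,9/2] z:[6,33/2] -> miss, prune
  N14 x:[-16,-7] y:[5/2,35/2] z:[18,24] -> miss, prune
  N15 x:[-3,24] y:[11/2,29/2] z:[33/2,25] -> miss, prune
  N19 x:[-16,7] y:[19/2,27/2] z:[9/2,11] -> miss, prune

order=[0, 1, 14, 15, 19]  |boxes|=5  |leaves|=0  hit=miss

== RESULT ==
5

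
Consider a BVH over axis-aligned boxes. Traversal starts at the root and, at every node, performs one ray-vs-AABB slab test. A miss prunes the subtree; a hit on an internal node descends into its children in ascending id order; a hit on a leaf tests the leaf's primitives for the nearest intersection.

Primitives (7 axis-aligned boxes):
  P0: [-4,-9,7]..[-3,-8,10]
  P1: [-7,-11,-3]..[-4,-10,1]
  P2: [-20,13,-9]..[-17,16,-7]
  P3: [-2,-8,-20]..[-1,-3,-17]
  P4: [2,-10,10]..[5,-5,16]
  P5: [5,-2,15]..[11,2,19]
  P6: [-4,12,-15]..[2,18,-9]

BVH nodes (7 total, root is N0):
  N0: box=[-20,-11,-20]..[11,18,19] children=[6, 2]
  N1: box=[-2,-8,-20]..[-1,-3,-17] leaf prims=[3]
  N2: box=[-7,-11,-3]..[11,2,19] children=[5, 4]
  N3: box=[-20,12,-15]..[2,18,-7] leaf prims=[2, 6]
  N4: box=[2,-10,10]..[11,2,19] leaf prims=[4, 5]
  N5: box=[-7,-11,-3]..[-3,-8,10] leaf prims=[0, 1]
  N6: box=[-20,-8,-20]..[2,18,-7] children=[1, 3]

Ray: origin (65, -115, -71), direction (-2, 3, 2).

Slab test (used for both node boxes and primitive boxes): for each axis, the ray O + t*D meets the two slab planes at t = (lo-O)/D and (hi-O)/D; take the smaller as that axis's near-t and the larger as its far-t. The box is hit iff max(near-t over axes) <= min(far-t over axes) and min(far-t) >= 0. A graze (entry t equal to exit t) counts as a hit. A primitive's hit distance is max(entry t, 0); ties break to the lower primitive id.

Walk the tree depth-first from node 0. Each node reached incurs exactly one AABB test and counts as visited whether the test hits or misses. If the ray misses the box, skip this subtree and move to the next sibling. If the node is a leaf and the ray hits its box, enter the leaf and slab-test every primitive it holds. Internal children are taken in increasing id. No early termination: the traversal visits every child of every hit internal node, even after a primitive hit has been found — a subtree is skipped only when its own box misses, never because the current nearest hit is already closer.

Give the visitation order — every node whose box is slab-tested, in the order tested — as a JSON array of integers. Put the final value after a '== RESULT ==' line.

Traverse from the root:
N0 x:[27,85/2] y:[104/3,133/3] z:[51/2,45] -> hit [104/3,85/2], descend [2, 6]
  N2 x:[27,36] y:[104/3,39] z:[34,45] -> hit [104/3,36], descend [4, 5]
    N4 x:[27,63/2] y:[35,39] z:[81/2,45] -> miss, prune
    N5 x:[34,36] y:[104/3,107/3] z:[34,81/2] -> hit [104/3,107/3] leaf, test {P0(miss), P1@t=104/3}
  N6 x:[63/2,85/2] y:[107/3,133/3] z:[51/2,32] -> miss, prune

5 AABB tests over nodes [0, 2, 4, 5, 6]; 1 leaf entered; closest P1.

== RESULT ==
[0, 2, 4, 5, 6]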